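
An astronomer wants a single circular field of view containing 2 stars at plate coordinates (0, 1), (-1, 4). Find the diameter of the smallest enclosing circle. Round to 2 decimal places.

3.16

The smallest circle enclosing two points has them as diameter endpoints.
Centre = midpoint = (-0.5, 2.5); r² = |(0, 1)−(-1, 4)|²/4 = 10/4 = 2.5.
Diameter = 2r = 2√(2.5) ≈ 3.16.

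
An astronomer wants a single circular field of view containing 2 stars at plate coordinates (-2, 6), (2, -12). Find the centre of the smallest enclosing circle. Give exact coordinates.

The smallest circle enclosing two points has them as diameter endpoints.
Centre = midpoint = (0, -3); r² = |(-2, 6)−(2, -12)|²/4 = 340/4 = 85.
Centre = (0, -3).

(0, -3)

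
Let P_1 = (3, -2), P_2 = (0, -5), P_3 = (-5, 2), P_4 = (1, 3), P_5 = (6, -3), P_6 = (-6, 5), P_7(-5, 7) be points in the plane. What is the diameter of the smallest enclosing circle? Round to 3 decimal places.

The minimum enclosing circle of a finite set is fixed by two of the points (as a diameter) or three (as a circumcircle).
The farthest pair is P_5–P_7 with squared distance 221. The circle on this segment as diameter has centre (0.5, 2) and r² = 221/4 = 55.25.
Check P_1: distance² to centre = 22.25 ≤ 55.25, so it lies inside.
All remaining points lie in this disk, and no smaller disk contains both endpoints, so this is the minimum enclosing circle.
Diameter = 2r = 2√(55.25) ≈ 14.866.

14.866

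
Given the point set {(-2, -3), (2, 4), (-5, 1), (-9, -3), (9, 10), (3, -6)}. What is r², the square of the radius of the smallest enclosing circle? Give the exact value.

A smallest enclosing disk is always determined by at most three of the input points on its boundary.
The farthest pair is (-9, -3)–(9, 10) with squared distance 493. The circle on this segment as diameter has centre (0, 3.5) and r² = 493/4 = 123.25.
Check (-2, -3): distance² to centre = 46.25 ≤ 123.25, so it lies inside.
All remaining points lie in this disk, and no smaller disk contains both endpoints, so this is the minimum enclosing circle.

123.25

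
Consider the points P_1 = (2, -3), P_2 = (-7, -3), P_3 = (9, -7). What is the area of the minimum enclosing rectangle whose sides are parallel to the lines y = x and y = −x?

120

In coordinates u = x + y, v = x − y the rectangle is axis-aligned; the map (x,y)→(u,v) scales areas by 2.
u-values: -1, -10, 2; range = 2 − (-10) = 12.
v-values: 5, -4, 16; range = 16 − (-4) = 20.
Area = (12 × 20) / 2 = 120.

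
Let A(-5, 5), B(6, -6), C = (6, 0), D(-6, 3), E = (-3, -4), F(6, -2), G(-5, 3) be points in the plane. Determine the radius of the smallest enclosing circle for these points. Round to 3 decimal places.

7.778

By Welzl's lemma the MEC is supported by two points (diametrically opposite) or three points (on a circumcircle).
The farthest pair is A–B with squared distance 242. The circle on this segment as diameter has centre (0.5, -0.5) and r² = 242/4 = 60.5.
Check C: distance² to centre = 30.5 ≤ 60.5, so it lies inside.
All remaining points lie in this disk, and no smaller disk contains both endpoints, so this is the minimum enclosing circle.
r = √(60.5) ≈ 7.778.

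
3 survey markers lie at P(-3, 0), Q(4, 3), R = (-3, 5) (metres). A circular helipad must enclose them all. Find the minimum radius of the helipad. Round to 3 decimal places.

3.960

Side lengths²: PQ² = 58, PR² = 25, QR² = 53.
Since PQ² = 58 < 53 + 25 = 78, the triangle is acute, so the smallest enclosing circle is the circumcircle.
Circumcentre = (1/14, 2.5), r² = 1537/98.
r = √(1537/98) ≈ 3.960.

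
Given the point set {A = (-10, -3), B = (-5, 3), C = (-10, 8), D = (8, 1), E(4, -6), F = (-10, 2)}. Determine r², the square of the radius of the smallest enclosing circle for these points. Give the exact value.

24245/242

The minimum enclosing circle is determined by three boundary points: C, D, E.
Their circumcentre is (-43/22, 45/22) with r² = 24245/242.
The farthest remaining point A is at distance² 21825/242 ≤ 24245/242.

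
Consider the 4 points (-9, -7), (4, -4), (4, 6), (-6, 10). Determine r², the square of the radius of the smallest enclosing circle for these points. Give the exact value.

By Welzl's lemma the MEC is supported by two points (diametrically opposite) or three points (on a circumcircle).
The minimum enclosing circle is determined by three boundary points: (-9, -7), (4, 6), (-6, 10).
Their circumcentre is (-27/7, 6/7) with r² = 4321/49.
The farthest remaining point (4, -4) is at distance² 4181/49 ≤ 4321/49.

4321/49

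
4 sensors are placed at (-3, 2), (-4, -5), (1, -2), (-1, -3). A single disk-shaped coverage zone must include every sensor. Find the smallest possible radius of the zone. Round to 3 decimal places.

By Welzl's lemma the MEC is supported by two points (diametrically opposite) or three points (on a circumcircle).
The minimum enclosing circle is determined by three boundary points: (-3, 2), (-4, -5), (1, -2).
Their circumcentre is (-2.625, -1.625) with r² = 13.28125.
The farthest remaining point (-1, -3) is at distance² 4.53125 ≤ 13.28125.
r = √(13.28125) ≈ 3.644.

3.644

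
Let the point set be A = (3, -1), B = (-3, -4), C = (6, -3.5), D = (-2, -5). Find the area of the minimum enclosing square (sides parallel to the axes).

81

The bounding box has width 9 and height 4.
An axis-aligned square enclosing the set must have side ≥ max(width, height).
So the minimum side is max(9, 4) = 9.
Area = 9² = 81.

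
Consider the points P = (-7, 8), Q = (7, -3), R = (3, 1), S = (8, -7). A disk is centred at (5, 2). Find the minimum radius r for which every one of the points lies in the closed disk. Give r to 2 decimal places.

13.42

The required radius is the distance from (5, 2) to the farthest point.
Squared distances: 180, 29, 5, 90.
Maximum is 180, attained at P.
r = √180 ≈ 13.42.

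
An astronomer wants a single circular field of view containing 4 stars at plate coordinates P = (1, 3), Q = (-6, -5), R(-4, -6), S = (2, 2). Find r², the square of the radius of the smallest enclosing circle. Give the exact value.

12769/450

The minimum enclosing circle is determined by three boundary points: P, Q, S.
Their circumcentre is (-67/30, -37/30) with r² = 12769/450.
The farthest remaining point R is at distance² 11629/450 ≤ 12769/450.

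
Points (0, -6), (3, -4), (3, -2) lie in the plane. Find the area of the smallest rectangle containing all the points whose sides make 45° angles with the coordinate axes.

In coordinates u = x + y, v = x − y the rectangle is axis-aligned; the map (x,y)→(u,v) scales areas by 2.
u-values: -6, -1, 1; range = 1 − (-6) = 7.
v-values: 6, 7, 5; range = 7 − 5 = 2.
Area = (7 × 2) / 2 = 7.

7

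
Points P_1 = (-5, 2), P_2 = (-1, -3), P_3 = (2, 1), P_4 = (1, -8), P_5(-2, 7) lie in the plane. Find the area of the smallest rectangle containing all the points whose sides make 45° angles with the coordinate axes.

108

In coordinates u = x + y, v = x − y the rectangle is axis-aligned; the map (x,y)→(u,v) scales areas by 2.
u-values: -3, -4, 3, -7, 5; range = 5 − (-7) = 12.
v-values: -7, 2, 1, 9, -9; range = 9 − (-9) = 18.
Area = (12 × 18) / 2 = 108.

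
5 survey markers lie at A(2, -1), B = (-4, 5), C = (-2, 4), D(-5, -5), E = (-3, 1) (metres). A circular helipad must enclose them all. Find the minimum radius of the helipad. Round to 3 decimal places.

5.208

The minimum enclosing circle is determined by three boundary points: A, B, D.
Their circumcentre is (-69/22, -3/22) with r² = 6565/242.
The farthest remaining point C is at distance² 4453/242 ≤ 6565/242.
r = √(6565/242) ≈ 5.208.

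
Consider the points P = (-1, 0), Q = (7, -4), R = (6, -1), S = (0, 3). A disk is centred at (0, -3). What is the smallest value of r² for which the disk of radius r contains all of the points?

The required radius is the distance from (0, -3) to the farthest point.
Squared distances: 10, 50, 40, 36.
Maximum is 50, attained at Q.

50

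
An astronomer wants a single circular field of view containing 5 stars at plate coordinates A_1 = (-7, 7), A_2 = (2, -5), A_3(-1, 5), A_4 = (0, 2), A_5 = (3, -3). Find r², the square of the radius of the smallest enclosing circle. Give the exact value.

By Welzl's lemma the MEC is supported by two points (diametrically opposite) or three points (on a circumcircle).
The farthest pair is A_1–A_2 with squared distance 225. The circle on this segment as diameter has centre (-2.5, 1) and r² = 225/4 = 56.25.
Check A_3: distance² to centre = 18.25 ≤ 56.25, so it lies inside.
All remaining points lie in this disk, and no smaller disk contains both endpoints, so this is the minimum enclosing circle.

56.25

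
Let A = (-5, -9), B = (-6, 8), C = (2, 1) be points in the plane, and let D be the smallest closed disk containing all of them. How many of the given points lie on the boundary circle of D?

2

Side lengths²: AB² = 290, AC² = 149, BC² = 113.
Since AB² = 290 ≥ 149 + 113 = 262, the angle opposite AB is not acute, so the smallest enclosing circle has AB as diameter.
Centre = midpoint of AB = (-5.5, -0.5), r² = 290/4 = 72.5.
The points at distance exactly r from the centre are A, B — 2 points.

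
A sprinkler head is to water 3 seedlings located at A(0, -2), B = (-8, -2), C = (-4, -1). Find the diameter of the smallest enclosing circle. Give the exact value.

Side lengths²: AB² = 64, AC² = 17, BC² = 17.
Since AB² = 64 ≥ 17 + 17 = 34, the angle opposite AB is not acute, so the smallest enclosing circle has AB as diameter.
Centre = midpoint of AB = (-4, -2), r² = 64/4 = 16.
Diameter = 2r = 2√16 = 8.

8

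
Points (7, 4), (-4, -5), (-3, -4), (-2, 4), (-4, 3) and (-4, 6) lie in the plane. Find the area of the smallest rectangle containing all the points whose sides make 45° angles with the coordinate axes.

130

In coordinates u = x + y, v = x − y the rectangle is axis-aligned; the map (x,y)→(u,v) scales areas by 2.
u-values: 11, -9, -7, 2, -1, 2; range = 11 − (-9) = 20.
v-values: 3, 1, 1, -6, -7, -10; range = 3 − (-10) = 13.
Area = (20 × 13) / 2 = 130.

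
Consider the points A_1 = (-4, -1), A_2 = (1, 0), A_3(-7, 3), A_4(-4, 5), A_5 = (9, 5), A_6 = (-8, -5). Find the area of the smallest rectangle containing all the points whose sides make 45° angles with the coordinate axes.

In coordinates u = x + y, v = x − y the rectangle is axis-aligned; the map (x,y)→(u,v) scales areas by 2.
u-values: -5, 1, -4, 1, 14, -13; range = 14 − (-13) = 27.
v-values: -3, 1, -10, -9, 4, -3; range = 4 − (-10) = 14.
Area = (27 × 14) / 2 = 189.

189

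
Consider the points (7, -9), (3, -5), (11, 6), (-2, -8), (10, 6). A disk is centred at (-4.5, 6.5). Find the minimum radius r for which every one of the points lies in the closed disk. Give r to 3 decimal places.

The required radius is the distance from (-4.5, 6.5) to the farthest point.
Squared distances: 372.5, 188.5, 240.5, 216.5, 210.5.
Maximum is 372.5, attained at (7, -9).
r = √(372.5) ≈ 19.300.

19.300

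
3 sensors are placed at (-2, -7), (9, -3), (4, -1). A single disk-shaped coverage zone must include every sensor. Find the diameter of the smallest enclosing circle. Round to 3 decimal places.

11.705

Call the three points A, B, C in the order given.
Side lengths²: AB² = 137, AC² = 72, BC² = 29.
Since AB² = 137 ≥ 72 + 29 = 101, the angle opposite AB is not acute, so the smallest enclosing circle has AB as diameter.
Centre = midpoint of AB = (3.5, -5), r² = 137/4 = 34.25.
Diameter = 2r = 2√(34.25) ≈ 11.705.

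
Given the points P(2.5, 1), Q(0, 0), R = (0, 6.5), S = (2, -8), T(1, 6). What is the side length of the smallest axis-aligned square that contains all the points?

14.5

The bounding box has width 2.5 and height 14.5.
An axis-aligned square enclosing the set must have side ≥ max(width, height).
So the minimum side is max(2.5, 14.5) = 14.5.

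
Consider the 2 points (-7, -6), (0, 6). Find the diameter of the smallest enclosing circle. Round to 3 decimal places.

13.892

The smallest circle enclosing two points has them as diameter endpoints.
Centre = midpoint = (-3.5, 0); r² = |(-7, -6)−(0, 6)|²/4 = 193/4 = 48.25.
Diameter = 2r = 2√(48.25) ≈ 13.892.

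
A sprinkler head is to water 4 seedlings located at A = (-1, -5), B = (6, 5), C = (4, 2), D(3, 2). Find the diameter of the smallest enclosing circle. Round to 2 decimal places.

12.21

The farthest pair is A–B with squared distance 149. The circle on this segment as diameter has centre (2.5, 0) and r² = 149/4 = 37.25.
Check C: distance² to centre = 6.25 ≤ 37.25, so it lies inside.
All remaining points lie in this disk, and no smaller disk contains both endpoints, so this is the minimum enclosing circle.
Diameter = 2r = 2√(37.25) ≈ 12.21.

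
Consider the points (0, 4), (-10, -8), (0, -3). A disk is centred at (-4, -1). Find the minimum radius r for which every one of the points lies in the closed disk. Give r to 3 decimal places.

9.220

The required radius is the distance from (-4, -1) to the farthest point.
Squared distances: 41, 85, 20.
Maximum is 85, attained at (-10, -8).
r = √85 ≈ 9.220.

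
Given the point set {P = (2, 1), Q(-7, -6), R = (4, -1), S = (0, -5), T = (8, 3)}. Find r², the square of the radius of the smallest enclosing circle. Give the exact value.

A smallest enclosing disk is always determined by at most three of the input points on its boundary.
The farthest pair is Q–T with squared distance 306. The circle on this segment as diameter has centre (0.5, -1.5) and r² = 306/4 = 76.5.
Check P: distance² to centre = 8.5 ≤ 76.5, so it lies inside.
All remaining points lie in this disk, and no smaller disk contains both endpoints, so this is the minimum enclosing circle.

76.5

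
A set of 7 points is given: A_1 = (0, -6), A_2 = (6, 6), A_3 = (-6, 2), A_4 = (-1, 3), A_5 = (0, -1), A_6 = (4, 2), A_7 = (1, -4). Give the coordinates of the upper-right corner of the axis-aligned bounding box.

(6, 6)

x-range [-6, 6], y-range [-6, 6].
The upper-right corner is (6, 6).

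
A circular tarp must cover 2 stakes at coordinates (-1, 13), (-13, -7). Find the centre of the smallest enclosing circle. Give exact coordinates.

(-7, 3)

The smallest circle enclosing two points has them as diameter endpoints.
Centre = midpoint = (-7, 3); r² = |(-1, 13)−(-13, -7)|²/4 = 544/4 = 136.
Centre = (-7, 3).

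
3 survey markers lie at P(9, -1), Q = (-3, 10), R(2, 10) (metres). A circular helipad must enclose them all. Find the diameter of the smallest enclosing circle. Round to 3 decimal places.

16.279

Side lengths²: PQ² = 265, PR² = 170, QR² = 25.
Since PQ² = 265 ≥ 170 + 25 = 195, the angle opposite PQ is not acute, so the smallest enclosing circle has PQ as diameter.
Centre = midpoint of PQ = (3, 4.5), r² = 265/4 = 66.25.
Diameter = 2r = 2√(66.25) ≈ 16.279.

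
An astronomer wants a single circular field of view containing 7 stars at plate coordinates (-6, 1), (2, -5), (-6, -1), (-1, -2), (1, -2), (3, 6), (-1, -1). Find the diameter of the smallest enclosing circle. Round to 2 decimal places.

12.24

The minimum enclosing circle of a finite set is fixed by two of the points (as a diameter) or three (as a circumcircle).
The minimum enclosing circle is determined by three boundary points: (2, -5), (-6, -1), (3, 6).
Their circumcentre is (-3/23, 17/23) with r² = 19825/529.
The farthest remaining point (-6, 1) is at distance² 18261/529 ≤ 19825/529.
Diameter = 2r = 2√(19825/529) ≈ 12.24.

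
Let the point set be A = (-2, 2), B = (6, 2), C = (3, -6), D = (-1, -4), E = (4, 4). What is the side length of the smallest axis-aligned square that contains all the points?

The bounding box has width 8 and height 10.
An axis-aligned square enclosing the set must have side ≥ max(width, height).
So the minimum side is max(8, 10) = 10.

10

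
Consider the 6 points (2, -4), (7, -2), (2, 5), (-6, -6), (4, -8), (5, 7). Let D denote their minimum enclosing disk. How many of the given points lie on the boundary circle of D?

The minimum enclosing circle of a finite set is fixed by two of the points (as a diameter) or three (as a circumcircle).
The minimum enclosing circle is determined by three boundary points: (-6, -6), (4, -8), (5, 7).
Their circumcentre is (27/76, -17/76) with r² = 213005/2888.
The farthest remaining point (7, -2) is at distance² 136625/2888 ≤ 213005/2888.
The points at distance exactly r from the centre are (-6, -6), (4, -8), (5, 7) — 3 points.

3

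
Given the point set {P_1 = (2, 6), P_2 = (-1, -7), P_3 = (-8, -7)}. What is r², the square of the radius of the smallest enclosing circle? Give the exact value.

Side lengths²: P_1P_2² = 178, P_1P_3² = 269, P_2P_3² = 49.
Since P_1P_3² = 269 ≥ 178 + 49 = 227, the angle opposite P_1P_3 is not acute, so the smallest enclosing circle has P_1P_3 as diameter.
Centre = midpoint of P_1P_3 = (-3, -0.5), r² = 269/4 = 67.25.

67.25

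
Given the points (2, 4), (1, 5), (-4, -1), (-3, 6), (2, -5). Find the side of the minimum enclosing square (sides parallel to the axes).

11

The bounding box has width 6 and height 11.
An axis-aligned square enclosing the set must have side ≥ max(width, height).
So the minimum side is max(6, 11) = 11.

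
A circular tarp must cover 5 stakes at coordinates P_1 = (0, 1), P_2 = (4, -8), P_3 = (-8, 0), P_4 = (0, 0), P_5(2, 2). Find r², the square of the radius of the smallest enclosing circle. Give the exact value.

52

The minimum enclosing circle of a finite set is fixed by two of the points (as a diameter) or three (as a circumcircle).
The farthest pair is P_2–P_3 with squared distance 208. The circle on this segment as diameter has centre (-2, -4) and r² = 208/4 = 52.
Check P_1: distance² to centre = 29 ≤ 52, so it lies inside.
All remaining points lie in this disk, and no smaller disk contains both endpoints, so this is the minimum enclosing circle.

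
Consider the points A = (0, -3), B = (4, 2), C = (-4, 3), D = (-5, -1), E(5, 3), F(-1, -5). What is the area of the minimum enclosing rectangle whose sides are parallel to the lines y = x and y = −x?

77

In coordinates u = x + y, v = x − y the rectangle is axis-aligned; the map (x,y)→(u,v) scales areas by 2.
u-values: -3, 6, -1, -6, 8, -6; range = 8 − (-6) = 14.
v-values: 3, 2, -7, -4, 2, 4; range = 4 − (-7) = 11.
Area = (14 × 11) / 2 = 77.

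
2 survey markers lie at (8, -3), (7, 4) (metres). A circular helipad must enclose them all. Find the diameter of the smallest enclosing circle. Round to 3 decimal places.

7.071

The smallest circle enclosing two points has them as diameter endpoints.
Centre = midpoint = (7.5, 0.5); r² = |(8, -3)−(7, 4)|²/4 = 50/4 = 12.5.
Diameter = 2r = 2√(12.5) ≈ 7.071.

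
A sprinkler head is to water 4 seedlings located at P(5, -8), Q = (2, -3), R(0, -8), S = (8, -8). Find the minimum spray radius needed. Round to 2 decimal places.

A smallest enclosing disk is always determined by at most three of the input points on its boundary.
The minimum enclosing circle is determined by three boundary points: Q, R, S.
Their circumcentre is (4, -6.7) with r² = 17.69.
The farthest remaining point P is at distance² 2.69 ≤ 17.69.
r = √(17.69) ≈ 4.21.

4.21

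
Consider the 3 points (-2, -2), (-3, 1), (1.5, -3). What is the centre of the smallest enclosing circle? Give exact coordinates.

Call the three points A, B, C in the order given.
Side lengths²: AB² = 10, AC² = 13.25, BC² = 36.25.
Since BC² = 36.25 ≥ 13.25 + 10 = 23.25, the angle opposite BC is not acute, so the smallest enclosing circle has BC as diameter.
Centre = midpoint of BC = (-0.75, -1), r² = 36.25/4 = 9.0625.
Centre = (-0.75, -1).

(-0.75, -1)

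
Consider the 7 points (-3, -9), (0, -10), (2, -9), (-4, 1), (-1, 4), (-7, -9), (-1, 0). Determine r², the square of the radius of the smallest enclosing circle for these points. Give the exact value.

The minimum enclosing circle of a finite set is fixed by two of the points (as a diameter) or three (as a circumcircle).
The minimum enclosing circle is determined by three boundary points: (2, -9), (-1, 4), (-7, -9).
Their circumcentre is (-2.5, -83/26) with r² = 18245/338.
The farthest remaining point (0, -10) is at distance² 17777/338 ≤ 18245/338.

18245/338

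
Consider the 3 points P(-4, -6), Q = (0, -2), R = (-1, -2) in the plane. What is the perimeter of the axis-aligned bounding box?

Width = max x − min x = 0 − (-4) = 4.
Height = max y − min y = -2 − (-6) = 4.
Perimeter = 2(4 + 4) = 16.

16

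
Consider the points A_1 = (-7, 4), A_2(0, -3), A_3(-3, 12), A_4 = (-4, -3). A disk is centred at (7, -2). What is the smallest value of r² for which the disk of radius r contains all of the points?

The required radius is the distance from (7, -2) to the farthest point.
Squared distances: 232, 50, 296, 122.
Maximum is 296, attained at A_3.

296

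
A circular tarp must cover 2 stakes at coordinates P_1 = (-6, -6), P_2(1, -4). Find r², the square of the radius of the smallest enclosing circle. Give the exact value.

13.25

The smallest circle enclosing two points has them as diameter endpoints.
Centre = midpoint = (-2.5, -5); r² = |P_1P_2|²/4 = 53/4 = 13.25.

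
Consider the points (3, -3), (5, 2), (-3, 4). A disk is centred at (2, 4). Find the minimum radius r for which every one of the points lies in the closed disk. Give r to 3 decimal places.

The required radius is the distance from (2, 4) to the farthest point.
Squared distances: 50, 13, 25.
Maximum is 50, attained at (3, -3).
r = √50 ≈ 7.071.

7.071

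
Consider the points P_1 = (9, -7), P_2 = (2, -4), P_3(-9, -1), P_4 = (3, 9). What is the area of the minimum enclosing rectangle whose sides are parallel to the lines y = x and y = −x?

In coordinates u = x + y, v = x − y the rectangle is axis-aligned; the map (x,y)→(u,v) scales areas by 2.
u-values: 2, -2, -10, 12; range = 12 − (-10) = 22.
v-values: 16, 6, -8, -6; range = 16 − (-8) = 24.
Area = (22 × 24) / 2 = 264.

264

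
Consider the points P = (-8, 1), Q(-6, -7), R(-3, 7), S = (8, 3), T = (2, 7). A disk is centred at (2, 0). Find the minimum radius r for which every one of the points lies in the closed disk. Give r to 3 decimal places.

10.630

The required radius is the distance from (2, 0) to the farthest point.
Squared distances: 101, 113, 74, 45, 49.
Maximum is 113, attained at Q.
r = √113 ≈ 10.630.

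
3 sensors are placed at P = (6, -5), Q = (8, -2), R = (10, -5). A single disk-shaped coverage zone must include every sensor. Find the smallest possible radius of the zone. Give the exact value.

13/6

Side lengths²: PQ² = 13, PR² = 16, QR² = 13.
Since PR² = 16 < 13 + 13 = 26, the triangle is acute, so the smallest enclosing circle is the circumcircle.
Circumcentre = (8, -25/6), r² = 169/36.
r = √(169/36) = 13/6.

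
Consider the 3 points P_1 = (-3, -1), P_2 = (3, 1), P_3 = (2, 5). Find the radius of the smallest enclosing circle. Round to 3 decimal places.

3.905

Side lengths²: P_1P_2² = 40, P_1P_3² = 61, P_2P_3² = 17.
Since P_1P_3² = 61 ≥ 40 + 17 = 57, the angle opposite P_1P_3 is not acute, so the smallest enclosing circle has P_1P_3 as diameter.
Centre = midpoint of P_1P_3 = (-0.5, 2), r² = 61/4 = 15.25.
r = √(15.25) ≈ 3.905.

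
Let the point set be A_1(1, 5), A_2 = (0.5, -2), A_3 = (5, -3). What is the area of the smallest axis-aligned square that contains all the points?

64

The bounding box has width 4.5 and height 8.
An axis-aligned square enclosing the set must have side ≥ max(width, height).
So the minimum side is max(4.5, 8) = 8.
Area = 8² = 64.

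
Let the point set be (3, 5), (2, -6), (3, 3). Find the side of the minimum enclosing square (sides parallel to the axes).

11

The bounding box has width 1 and height 11.
An axis-aligned square enclosing the set must have side ≥ max(width, height).
So the minimum side is max(1, 11) = 11.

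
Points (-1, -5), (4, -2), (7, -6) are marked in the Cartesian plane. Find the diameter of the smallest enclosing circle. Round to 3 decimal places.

Call the three points A, B, C in the order given.
Side lengths²: AB² = 34, AC² = 65, BC² = 25.
Since AC² = 65 ≥ 34 + 25 = 59, the angle opposite AC is not acute, so the smallest enclosing circle has AC as diameter.
Centre = midpoint of AC = (3, -5.5), r² = 65/4 = 16.25.
Diameter = 2r = 2√(16.25) ≈ 8.062.

8.062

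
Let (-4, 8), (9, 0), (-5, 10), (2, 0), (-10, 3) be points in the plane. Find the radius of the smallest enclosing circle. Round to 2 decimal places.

A smallest enclosing disk is always determined by at most three of the input points on its boundary.
The farthest pair is (9, 0)–(-10, 3) with squared distance 370. The circle on this segment as diameter has centre (-0.5, 1.5) and r² = 370/4 = 92.5.
Check (-4, 8): distance² to centre = 54.5 ≤ 92.5, so it lies inside.
All remaining points lie in this disk, and no smaller disk contains both endpoints, so this is the minimum enclosing circle.
r = √(92.5) ≈ 9.62.

9.62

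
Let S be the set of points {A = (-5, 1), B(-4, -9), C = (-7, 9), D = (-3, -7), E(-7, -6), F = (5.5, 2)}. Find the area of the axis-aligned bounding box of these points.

225

x ranges over [-7, 5.5], width 12.5.
y ranges over [-9, 9], height 18.
Area = 12.5 × 18 = 225.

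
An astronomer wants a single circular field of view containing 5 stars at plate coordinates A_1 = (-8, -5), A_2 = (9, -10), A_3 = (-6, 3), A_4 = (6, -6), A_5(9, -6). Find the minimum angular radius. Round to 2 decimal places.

The minimum enclosing circle of a finite set is fixed by two of the points (as a diameter) or three (as a circumcircle).
The farthest pair is A_2–A_3 with squared distance 394. The circle on this segment as diameter has centre (1.5, -3.5) and r² = 394/4 = 98.5.
Check A_1: distance² to centre = 92.5 ≤ 98.5, so it lies inside.
All remaining points lie in this disk, and no smaller disk contains both endpoints, so this is the minimum enclosing circle.
r = √(98.5) ≈ 9.92.

9.92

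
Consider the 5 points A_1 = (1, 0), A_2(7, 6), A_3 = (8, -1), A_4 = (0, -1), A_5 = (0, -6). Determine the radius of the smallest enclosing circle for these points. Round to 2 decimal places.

The farthest pair is A_2–A_5 with squared distance 193. The circle on this segment as diameter has centre (3.5, 0) and r² = 193/4 = 48.25.
Check A_1: distance² to centre = 6.25 ≤ 48.25, so it lies inside.
All remaining points lie in this disk, and no smaller disk contains both endpoints, so this is the minimum enclosing circle.
r = √(48.25) ≈ 6.95.

6.95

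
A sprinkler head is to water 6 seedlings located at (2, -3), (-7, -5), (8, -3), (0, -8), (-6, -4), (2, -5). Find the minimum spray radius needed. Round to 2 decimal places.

By Welzl's lemma the MEC is supported by two points (diametrically opposite) or three points (on a circumcircle).
The farthest pair is (-7, -5)–(8, -3) with squared distance 229. The circle on this segment as diameter has centre (0.5, -4) and r² = 229/4 = 57.25.
Check (2, -3): distance² to centre = 3.25 ≤ 57.25, so it lies inside.
All remaining points lie in this disk, and no smaller disk contains both endpoints, so this is the minimum enclosing circle.
r = √(57.25) ≈ 7.57.

7.57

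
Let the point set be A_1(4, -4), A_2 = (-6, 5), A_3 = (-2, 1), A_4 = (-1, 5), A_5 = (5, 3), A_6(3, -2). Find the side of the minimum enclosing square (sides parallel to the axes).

The bounding box has width 11 and height 9.
An axis-aligned square enclosing the set must have side ≥ max(width, height).
So the minimum side is max(11, 9) = 11.

11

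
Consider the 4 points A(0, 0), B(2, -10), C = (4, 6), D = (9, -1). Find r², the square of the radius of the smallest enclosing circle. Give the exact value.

65

A smallest enclosing disk is always determined by at most three of the input points on its boundary.
The farthest pair is B–C with squared distance 260. The circle on this segment as diameter has centre (3, -2) and r² = 260/4 = 65.
Check A: distance² to centre = 13 ≤ 65, so it lies inside.
All remaining points lie in this disk, and no smaller disk contains both endpoints, so this is the minimum enclosing circle.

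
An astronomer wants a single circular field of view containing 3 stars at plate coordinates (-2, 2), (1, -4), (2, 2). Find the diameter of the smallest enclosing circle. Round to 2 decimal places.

Call the three points A, B, C in the order given.
Side lengths²: AB² = 45, AC² = 16, BC² = 37.
Since AB² = 45 < 37 + 16 = 53, the triangle is acute, so the smallest enclosing circle is the circumcircle.
Circumcentre = (0, -0.75), r² = 11.5625.
Diameter = 2r = 2√(11.5625) ≈ 6.80.

6.80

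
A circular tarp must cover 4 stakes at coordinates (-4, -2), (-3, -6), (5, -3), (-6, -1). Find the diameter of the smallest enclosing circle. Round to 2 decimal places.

11.18

A smallest enclosing disk is always determined by at most three of the input points on its boundary.
The farthest pair is (5, -3)–(-6, -1) with squared distance 125. The circle on this segment as diameter has centre (-0.5, -2) and r² = 125/4 = 31.25.
Check (-4, -2): distance² to centre = 12.25 ≤ 31.25, so it lies inside.
All remaining points lie in this disk, and no smaller disk contains both endpoints, so this is the minimum enclosing circle.
Diameter = 2r = 2√(31.25) ≈ 11.18.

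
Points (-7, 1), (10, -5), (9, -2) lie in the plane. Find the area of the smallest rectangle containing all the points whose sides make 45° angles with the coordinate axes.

In coordinates u = x + y, v = x − y the rectangle is axis-aligned; the map (x,y)→(u,v) scales areas by 2.
u-values: -6, 5, 7; range = 7 − (-6) = 13.
v-values: -8, 15, 11; range = 15 − (-8) = 23.
Area = (13 × 23) / 2 = 149.5.

149.5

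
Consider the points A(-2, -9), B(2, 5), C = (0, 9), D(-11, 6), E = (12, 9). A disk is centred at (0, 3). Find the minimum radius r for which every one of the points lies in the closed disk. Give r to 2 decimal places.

The required radius is the distance from (0, 3) to the farthest point.
Squared distances: 148, 8, 36, 130, 180.
Maximum is 180, attained at E.
r = √180 ≈ 13.42.

13.42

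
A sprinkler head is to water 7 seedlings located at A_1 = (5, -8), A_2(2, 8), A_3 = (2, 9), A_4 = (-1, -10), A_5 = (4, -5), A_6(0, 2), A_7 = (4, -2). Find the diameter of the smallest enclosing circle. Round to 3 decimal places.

19.235

A smallest enclosing disk is always determined by at most three of the input points on its boundary.
The farthest pair is A_3–A_4 with squared distance 370. The circle on this segment as diameter has centre (0.5, -0.5) and r² = 370/4 = 92.5.
Check A_1: distance² to centre = 76.5 ≤ 92.5, so it lies inside.
All remaining points lie in this disk, and no smaller disk contains both endpoints, so this is the minimum enclosing circle.
Diameter = 2r = 2√(92.5) ≈ 19.235.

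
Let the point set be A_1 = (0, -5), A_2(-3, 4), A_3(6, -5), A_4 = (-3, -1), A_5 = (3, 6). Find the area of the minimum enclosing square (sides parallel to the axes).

121

The bounding box has width 9 and height 11.
An axis-aligned square enclosing the set must have side ≥ max(width, height).
So the minimum side is max(9, 11) = 11.
Area = 11² = 121.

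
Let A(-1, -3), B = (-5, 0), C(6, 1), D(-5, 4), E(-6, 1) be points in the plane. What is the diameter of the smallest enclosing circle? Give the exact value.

The minimum enclosing circle of a finite set is fixed by two of the points (as a diameter) or three (as a circumcircle).
The farthest pair is C–E with squared distance 144. The circle on this segment as diameter has centre (0, 1) and r² = 144/4 = 36.
Check A: distance² to centre = 17 ≤ 36, so it lies inside.
All remaining points lie in this disk, and no smaller disk contains both endpoints, so this is the minimum enclosing circle.
Diameter = 2r = 2√36 = 12.

12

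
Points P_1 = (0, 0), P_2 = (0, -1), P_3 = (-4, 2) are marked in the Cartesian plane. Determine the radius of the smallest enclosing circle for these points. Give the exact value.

Side lengths²: P_1P_2² = 1, P_1P_3² = 20, P_2P_3² = 25.
Since P_2P_3² = 25 ≥ 20 + 1 = 21, the angle opposite P_2P_3 is not acute, so the smallest enclosing circle has P_2P_3 as diameter.
Centre = midpoint of P_2P_3 = (-2, 0.5), r² = 25/4 = 6.25.
r = √(6.25) = 2.5.

2.5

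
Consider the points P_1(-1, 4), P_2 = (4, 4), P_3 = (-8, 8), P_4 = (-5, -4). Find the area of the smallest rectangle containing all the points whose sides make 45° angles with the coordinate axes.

136

In coordinates u = x + y, v = x − y the rectangle is axis-aligned; the map (x,y)→(u,v) scales areas by 2.
u-values: 3, 8, 0, -9; range = 8 − (-9) = 17.
v-values: -5, 0, -16, -1; range = 0 − (-16) = 16.
Area = (17 × 16) / 2 = 136.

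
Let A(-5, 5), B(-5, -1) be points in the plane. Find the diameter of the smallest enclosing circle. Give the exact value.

6

The smallest circle enclosing two points has them as diameter endpoints.
Centre = midpoint = (-5, 2); r² = |AB|²/4 = 36/4 = 9.
Diameter = 2r = 2√9 = 6.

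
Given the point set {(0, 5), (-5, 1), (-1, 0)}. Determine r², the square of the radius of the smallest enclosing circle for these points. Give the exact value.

9061/882

Call the three points A, B, C in the order given.
Side lengths²: AB² = 41, AC² = 26, BC² = 17.
Since AB² = 41 < 26 + 17 = 43, the triangle is acute, so the smallest enclosing circle is the circumcircle.
Circumcentre = (-101/42, 121/42), r² = 9061/882.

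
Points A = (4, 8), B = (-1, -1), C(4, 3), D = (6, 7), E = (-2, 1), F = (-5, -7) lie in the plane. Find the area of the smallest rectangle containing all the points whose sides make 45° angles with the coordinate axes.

In coordinates u = x + y, v = x − y the rectangle is axis-aligned; the map (x,y)→(u,v) scales areas by 2.
u-values: 12, -2, 7, 13, -1, -12; range = 13 − (-12) = 25.
v-values: -4, 0, 1, -1, -3, 2; range = 2 − (-4) = 6.
Area = (25 × 6) / 2 = 75.

75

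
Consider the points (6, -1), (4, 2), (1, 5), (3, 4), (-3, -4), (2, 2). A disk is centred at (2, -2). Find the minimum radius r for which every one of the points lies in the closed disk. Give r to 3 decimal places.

The required radius is the distance from (2, -2) to the farthest point.
Squared distances: 17, 20, 50, 37, 29, 16.
Maximum is 50, attained at (1, 5).
r = √50 ≈ 7.071.

7.071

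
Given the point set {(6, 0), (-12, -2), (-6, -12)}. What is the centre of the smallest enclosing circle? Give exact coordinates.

Call the three points A, B, C in the order given.
Side lengths²: AB² = 328, AC² = 288, BC² = 136.
Since AB² = 328 < 288 + 136 = 424, the triangle is acute, so the smallest enclosing circle is the circumcircle.
Circumcentre = (-2.75, -3.25), r² = 87.125.
Centre = (-2.75, -3.25).

(-2.75, -3.25)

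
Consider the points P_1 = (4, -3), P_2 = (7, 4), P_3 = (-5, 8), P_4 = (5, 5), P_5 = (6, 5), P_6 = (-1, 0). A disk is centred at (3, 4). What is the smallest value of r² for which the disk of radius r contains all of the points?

The required radius is the distance from (3, 4) to the farthest point.
Squared distances: 50, 16, 80, 5, 10, 32.
Maximum is 80, attained at P_3.

80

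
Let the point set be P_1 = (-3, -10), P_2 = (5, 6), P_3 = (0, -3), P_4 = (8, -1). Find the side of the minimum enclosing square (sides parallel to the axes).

The bounding box has width 11 and height 16.
An axis-aligned square enclosing the set must have side ≥ max(width, height).
So the minimum side is max(11, 16) = 16.

16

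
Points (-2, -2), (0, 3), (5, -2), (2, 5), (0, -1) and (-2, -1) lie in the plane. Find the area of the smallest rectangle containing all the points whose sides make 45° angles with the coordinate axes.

In coordinates u = x + y, v = x − y the rectangle is axis-aligned; the map (x,y)→(u,v) scales areas by 2.
u-values: -4, 3, 3, 7, -1, -3; range = 7 − (-4) = 11.
v-values: 0, -3, 7, -3, 1, -1; range = 7 − (-3) = 10.
Area = (11 × 10) / 2 = 55.

55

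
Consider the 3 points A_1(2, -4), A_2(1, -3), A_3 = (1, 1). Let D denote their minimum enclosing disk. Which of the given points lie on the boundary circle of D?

A_1, A_3

Side lengths²: A_1A_2² = 2, A_1A_3² = 26, A_2A_3² = 16.
Since A_1A_3² = 26 ≥ 16 + 2 = 18, the angle opposite A_1A_3 is not acute, so the smallest enclosing circle has A_1A_3 as diameter.
Centre = midpoint of A_1A_3 = (1.5, -1.5), r² = 26/4 = 6.5.
The points at distance exactly r from the centre are A_1, A_3 — 2 points.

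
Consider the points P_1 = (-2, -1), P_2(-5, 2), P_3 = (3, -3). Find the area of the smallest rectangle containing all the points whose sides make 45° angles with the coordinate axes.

In coordinates u = x + y, v = x − y the rectangle is axis-aligned; the map (x,y)→(u,v) scales areas by 2.
u-values: -3, -3, 0; range = 0 − (-3) = 3.
v-values: -1, -7, 6; range = 6 − (-7) = 13.
Area = (3 × 13) / 2 = 19.5.

19.5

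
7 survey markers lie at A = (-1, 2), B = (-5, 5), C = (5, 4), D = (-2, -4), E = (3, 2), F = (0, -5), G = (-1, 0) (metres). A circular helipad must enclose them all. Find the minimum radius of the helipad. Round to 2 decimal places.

6.09

By Welzl's lemma the MEC is supported by two points (diametrically opposite) or three points (on a circumcircle).
The minimum enclosing circle is determined by three boundary points: B, C, F.
Their circumcentre is (-13/38, 41/38) with r² = 26765/722.
The farthest remaining point D is at distance² 20609/722 ≤ 26765/722.
r = √(26765/722) ≈ 6.09.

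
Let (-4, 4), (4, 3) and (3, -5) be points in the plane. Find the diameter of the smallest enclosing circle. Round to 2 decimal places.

11.40

Call the three points A, B, C in the order given.
Side lengths²: AB² = 65, AC² = 130, BC² = 65.
Since AC² = 130 ≥ 65 + 65 = 130, the angle opposite AC is not acute, so the smallest enclosing circle has AC as diameter.
Centre = midpoint of AC = (-0.5, -0.5), r² = 130/4 = 32.5.
Diameter = 2r = 2√(32.5) ≈ 11.40.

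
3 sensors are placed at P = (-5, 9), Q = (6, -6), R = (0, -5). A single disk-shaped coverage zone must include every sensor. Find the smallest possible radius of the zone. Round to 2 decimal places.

9.30

Side lengths²: PQ² = 346, PR² = 221, QR² = 37.
Since PQ² = 346 ≥ 221 + 37 = 258, the angle opposite PQ is not acute, so the smallest enclosing circle has PQ as diameter.
Centre = midpoint of PQ = (0.5, 1.5), r² = 346/4 = 86.5.
r = √(86.5) ≈ 9.30.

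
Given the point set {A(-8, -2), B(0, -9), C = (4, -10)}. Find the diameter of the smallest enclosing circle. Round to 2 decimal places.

Side lengths²: AB² = 113, AC² = 208, BC² = 17.
Since AC² = 208 ≥ 113 + 17 = 130, the angle opposite AC is not acute, so the smallest enclosing circle has AC as diameter.
Centre = midpoint of AC = (-2, -6), r² = 208/4 = 52.
Diameter = 2r = 2√52 ≈ 14.42.

14.42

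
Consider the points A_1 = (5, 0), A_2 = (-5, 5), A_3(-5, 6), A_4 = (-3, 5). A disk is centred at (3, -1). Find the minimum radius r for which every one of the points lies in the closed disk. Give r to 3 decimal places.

The required radius is the distance from (3, -1) to the farthest point.
Squared distances: 5, 100, 113, 72.
Maximum is 113, attained at A_3.
r = √113 ≈ 10.630.

10.630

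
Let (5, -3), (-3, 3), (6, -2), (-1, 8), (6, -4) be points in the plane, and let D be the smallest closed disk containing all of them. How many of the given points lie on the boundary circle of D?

2

By Welzl's lemma the MEC is supported by two points (diametrically opposite) or three points (on a circumcircle).
The farthest pair is (-1, 8)–(6, -4) with squared distance 193. The circle on this segment as diameter has centre (2.5, 2) and r² = 193/4 = 48.25.
Check (5, -3): distance² to centre = 31.25 ≤ 48.25, so it lies inside.
All remaining points lie in this disk, and no smaller disk contains both endpoints, so this is the minimum enclosing circle.
The points at distance exactly r from the centre are (-1, 8), (6, -4) — 2 points.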